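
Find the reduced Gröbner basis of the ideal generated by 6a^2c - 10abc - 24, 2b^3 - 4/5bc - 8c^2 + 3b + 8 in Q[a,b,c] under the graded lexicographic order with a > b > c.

f_1 = 6a^2c - 10abc - 24, LT = a^2c.
f_2 = 2b^3 - 4/5bc - 8c^2 + 3b + 8, LT = b^3.

The S-polynomials (S(f_1,f_2)) all reduce to 0 modulo the current basis, so we have a Gröbner basis.

G = {a^2c - 5/3abc - 4, b^3 - 2/5bc - 4c^2 + 3/2b + 4}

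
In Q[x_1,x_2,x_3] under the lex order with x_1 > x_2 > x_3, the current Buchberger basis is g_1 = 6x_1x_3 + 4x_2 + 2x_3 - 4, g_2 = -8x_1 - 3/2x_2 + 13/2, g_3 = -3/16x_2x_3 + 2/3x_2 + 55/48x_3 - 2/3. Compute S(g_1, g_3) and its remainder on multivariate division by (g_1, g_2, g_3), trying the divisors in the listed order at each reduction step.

S(g_1, g_3) = 32/9x_1x_2 + 55/9x_1x_3 - 32/9x_1 + 2/3x_2^2 + 1/3x_2x_3 - 2/3x_2; remainder on division = 0.

lcm(LM(g_1), LM(g_3)) = x_1x_2x_3.
S = (lcm/LT(g_1))·g_1 − (lcm/LT(g_3))·g_3 = 32/9x_1x_2 + 55/9x_1x_3 - 32/9x_1 + 2/3x_2^2 + 1/3x_2x_3 - 2/3x_2.
Reduce S modulo (g_1, g_2, g_3) in that order:
  leading term x_1x_2: subtract (-4/9x_2)·g_2 from 32/9x_1x_2 + 55/9x_1x_3 - 32/9x_1 + 2/3x_2^2 + 1/3x_2x_3 - 2/3x_2 → 55/9x_1x_3 - 32/9x_1 + 1/3x_2x_3 + 20/9x_2
  leading term x_1x_3: subtract (55/54)·g_1 from 55/9x_1x_3 - 32/9x_1 + 1/3x_2x_3 + 20/9x_2 → -32/9x_1 + 1/3x_2x_3 - 50/27x_2 - 55/27x_3 + 110/27
  leading term x_1: subtract (4/9)·g_2 from -32/9x_1 + 1/3x_2x_3 - 50/27x_2 - 55/27x_3 + 110/27 → 1/3x_2x_3 - 32/27x_2 - 55/27x_3 + 32/27
  leading term x_2x_3: subtract (-16/9)·g_3 from 1/3x_2x_3 - 32/27x_2 - 55/27x_3 + 32/27 → 0
The remainder is 0, so this S-polynomial contributes no new basis element.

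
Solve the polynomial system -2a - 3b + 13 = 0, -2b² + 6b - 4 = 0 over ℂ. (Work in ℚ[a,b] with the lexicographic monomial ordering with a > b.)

{(5, 1), (7/2, 2)}

Compute a lex Gröbner basis by Buchberger's algorithm.
f_1 = -2a - 3b + 13, LT = a.
f_2 = -2b² + 6b - 4, LT = b².

S(f_1,f_2): leading monomials are coprime, so the S-polynomial reduces to 0 (Buchberger's first criterion).
Every S-polynomial of the final basis reduces to 0, so we have a Gröbner basis.
Inter-reduce: drop elements whose leading term is divisible by another's, tail-reduce, and make monic.
Reduced Gröbner basis: {a + 3/2b - 13/2, b² - 3b + 2}.

From the last basis element, b² - 3b + 2 = 0, so b takes values in {1, 2}. Each choice, substituted upward through the basis, yields the corresponding point(s) of the solution set.
  b = 1: the earlier basis element becomes a - 5 = 0, giving a = 5 — point (5, 1).
  b = 2: the earlier basis element becomes a - 7/2 = 0, giving a = 7/2 — point (7/2, 2).
Substituting each solution back into the original system confirms all equations vanish.
A lex Gröbner basis triangularizes the system, enabling back-substitution.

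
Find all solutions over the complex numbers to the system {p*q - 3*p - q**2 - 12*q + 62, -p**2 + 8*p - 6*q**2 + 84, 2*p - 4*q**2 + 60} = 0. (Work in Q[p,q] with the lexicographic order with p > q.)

Compute a lex Gröbner basis by Buchberger's algorithm.
f_1 = p*q - 3*p - q**2 - 12*q + 62, LT = p*q.
f_2 = -p**2 + 8*p - 6*q**2 + 84, LT = p**2.
f_3 = 2*p - 4*q**2 + 60, LT = p.

S(f_1,f_2): lcm = p**2*q. S = -3*p**2 - p*q**2 - 4*p*q + 62*p - 6*q**3 + 84*q.
  leading term p**2: subtract (3)·f_2 from -3*p**2 - p*q**2 - 4*p*q + 62*p - 6*q**3 + 84*q → -p*q**2 - 4*p*q + 38*p - 6*q**3 + 18*q**2 + 84*q - 252
  leading term p*q**2: subtract (-q)·f_1 from -p*q**2 - 4*p*q + 38*p - 6*q**3 + 18*q**2 + 84*q - 252 → -7*p*q + 38*p - 7*q**3 + 6*q**2 + 146*q - 252
  leading term p*q: subtract (-7)·f_1 from -7*p*q + 38*p - 7*q**3 + 6*q**2 + 146*q - 252 → 17*p - 7*q**3 - q**2 + 62*q + 182
  leading term p: subtract (17/2)·f_3 from 17*p - 7*q**3 - q**2 + 62*q + 182 → -7*q**3 + 33*q**2 + 62*q - 328
  leading term q**3: no divisor's leading term divides it; move -7*q**3 to the remainder.
  leading term q**2: no divisor's leading term divides it; move 33*q**2 to the remainder.
  leading term q: no divisor's leading term divides it; move 62*q to the remainder.
  leading term 1: no divisor's leading term divides it; move -328 to the remainder.
  remainder -7*q**3 + 33*q**2 + 62*q - 328 ≠ 0; add h_4 = -7*q**3 + 33*q**2 + 62*q - 328 to the basis.

S(f_1,f_3): lcm = p*q. S = -3*p + 2*q**3 - q**2 - 42*q + 62.
  leading term p: subtract (-3/2)·f_3 from -3*p + 2*q**3 - q**2 - 42*q + 62 → 2*q**3 - 7*q**2 - 42*q + 152
  leading term q**3: subtract (-2/7)·h_4 from 2*q**3 - 7*q**2 - 42*q + 152 → 17/7*q**2 - 170/7*q + 408/7
  leading term q**2: no divisor's leading term divides it; move 17/7*q**2 to the remainder.
  leading term q: no divisor's leading term divides it; move -170/7*q to the remainder.
  leading term 1: no divisor's leading term divides it; move 408/7 to the remainder.
  remainder 17/7*q**2 - 170/7*q + 408/7 ≠ 0; add h_5 = 17/7*q**2 - 170/7*q + 408/7 to the basis.

S(f_2,f_3): lcm = p**2. S = 2*p*q**2 - 38*p + 6*q**2 - 84.
  leading term p*q**2: subtract (2*q)·f_1 from 2*p*q**2 - 38*p + 6*q**2 - 84 → 6*p*q - 38*p + 2*q**3 + 30*q**2 - 124*q - 84
  leading term p*q: subtract (6)·f_1 from 6*p*q - 38*p + 2*q**3 + 30*q**2 - 124*q - 84 → -20*p + 2*q**3 + 36*q**2 - 52*q - 456
  leading term p: subtract (-10)·f_3 from -20*p + 2*q**3 + 36*q**2 - 52*q - 456 → 2*q**3 - 4*q**2 - 52*q + 144
  leading term q**3: subtract (-2/7)·h_4 from 2*q**3 - 4*q**2 - 52*q + 144 → 38/7*q**2 - 240/7*q + 352/7
  leading term q**2: subtract (38/17)·h_5 from 38/7*q**2 - 240/7*q + 352/7 → 20*q - 80
  leading term q: no divisor's leading term divides it; move 20*q to the remainder.
  leading term 1: no divisor's leading term divides it; move -80 to the remainder.
  remainder 20*q - 80 ≠ 0; add h_6 = 20*q - 80 to the basis.

S(f_1,h_4): lcm = p*q**3. S = 12/7*p*q**2 + 62/7*p*q - 328/7*p - q**4 - 12*q**3 + 62*q**2.
  leading term p*q**2: subtract (12/7*q)·f_1 from 12/7*p*q**2 + 62/7*p*q - 328/7*p - q**4 - 12*q**3 + 62*q**2 → 14*p*q - 328/7*p - q**4 - 72/7*q**3 + 578/7*q**2 - 744/7*q
  leading term p*q: subtract (14)·f_1 from 14*p*q - 328/7*p - q**4 - 72/7*q**3 + 578/7*q**2 - 744/7*q → -34/7*p - q**4 - 72/7*q**3 + 676/7*q**2 + 432/7*q - 868
  leading term p: subtract (-17/7)·f_3 from -34/7*p - q**4 - 72/7*q**3 + 676/7*q**2 + 432/7*q - 868 → -q**4 - 72/7*q**3 + 608/7*q**2 + 432/7*q - 5056/7
  leading term q**4: subtract (1/7*q)·h_4 from -q**4 - 72/7*q**3 + 608/7*q**2 + 432/7*q - 5056/7 → -15*q**3 + 78*q**2 + 760/7*q - 5056/7
  leading term q**3: subtract (15/7)·h_4 from -15*q**3 + 78*q**2 + 760/7*q - 5056/7 → 51/7*q**2 - 170/7*q - 136/7
  leading term q**2: subtract (3)·h_5 from 51/7*q**2 - 170/7*q - 136/7 → 340/7*q - 1360/7
  leading term q: subtract (17/7)·h_6 from 340/7*q - 1360/7 → 0
  remainder 0.

S(f_2,h_4): leading monomials are coprime, so the S-polynomial reduces to 0 (Buchberger's first criterion).
S(f_3,h_4): leading monomials are coprime, so the S-polynomial reduces to 0 (Buchberger's first criterion).
S(f_1,h_5): lcm = p*q**2. S = 7*p*q - 24*p - q**3 - 12*q**2 + 62*q.
  leading term p*q: subtract (7)·f_1 from 7*p*q - 24*p - q**3 - 12*q**2 + 62*q → -3*p - q**3 - 5*q**2 + 146*q - 434
  leading term p: subtract (-3/2)·f_3 from -3*p - q**3 - 5*q**2 + 146*q - 434 → -q**3 - 11*q**2 + 146*q - 344
  leading term q**3: subtract (1/7)·h_4 from -q**3 - 11*q**2 + 146*q - 344 → -110/7*q**2 + 960/7*q - 2080/7
  leading term q**2: subtract (-110/17)·h_5 from -110/7*q**2 + 960/7*q - 2080/7 → -20*q + 80
  leading term q: subtract (-1)·h_6 from -20*q + 80 → 0
  remainder 0.

S(f_2,h_5): leading monomials are coprime, so the S-polynomial reduces to 0 (Buchberger's first criterion).
S(f_3,h_5): leading monomials are coprime, so the S-polynomial reduces to 0 (Buchberger's first criterion).
S(h_4,h_5): lcm = q**3. S = 37/7*q**2 - 230/7*q + 328/7.
  leading term q**2: subtract (37/17)·h_5 from 37/7*q**2 - 230/7*q + 328/7 → 20*q - 80
  leading term q: subtract (1)·h_6 from 20*q - 80 → 0
  remainder 0.

S(f_1,h_6): lcm = p*q. S = p - q**2 - 12*q + 62.
  leading term p: subtract (1/2)·f_3 from p - q**2 - 12*q + 62 → q**2 - 12*q + 32
  leading term q**2: subtract (7/17)·h_5 from q**2 - 12*q + 32 → -2*q + 8
  leading term q: subtract (-1/10)·h_6 from -2*q + 8 → 0
  remainder 0.

S(f_2,h_6): leading monomials are coprime, so the S-polynomial reduces to 0 (Buchberger's first criterion).
S(f_3,h_6): leading monomials are coprime, so the S-polynomial reduces to 0 (Buchberger's first criterion).
S(h_4,h_6): lcm = q**3. S = -5/7*q**2 - 62/7*q + 328/7.
  leading term q**2: subtract (-5/17)·h_5 from -5/7*q**2 - 62/7*q + 328/7 → -16*q + 64
  leading term q: subtract (-4/5)·h_6 from -16*q + 64 → 0
  remainder 0.

S(h_5,h_6): lcm = q**2. S = -6*q + 24.
  leading term q: subtract (-3/10)·h_6 from -6*q + 24 → 0
  remainder 0.

Every S-polynomial of the final basis reduces to 0, so we have a Gröbner basis.
Inter-reduce: drop elements whose leading term is divisible by another's, tail-reduce, and make monic.
Reduced Gröbner basis: {p - 2, q - 4}.

The lex basis is triangular: the last element involves only q. Solving q - 4 = 0 gives q ∈ {4}; substituting each value into the earlier elements determines the remaining variables.
  q = 4: the earlier basis element becomes p - 2 = 0, giving p = 2 — point (2, 4).
Check: every point annihilates each of the original generators.
A lex Gröbner basis triangularizes the system, enabling back-substitution.

{(2, 4)}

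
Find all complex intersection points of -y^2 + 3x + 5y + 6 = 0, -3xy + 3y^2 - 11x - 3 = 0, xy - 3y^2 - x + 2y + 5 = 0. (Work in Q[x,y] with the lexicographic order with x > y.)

Compute a lex Gröbner basis by Buchberger's algorithm.
f_1 = 3x - y^2 + 5y + 6, LT = x.
f_2 = -3xy - 11x + 3y^2 - 3, LT = xy.
f_3 = xy - x - 3y^2 + 2y + 5, LT = xy.

S(f_1,f_2): lcm = xy. S = -11/3x - 1/3y^3 + 8/3y^2 + 2y - 1.
  leading term x: subtract (-11/9)·f_1 from -11/3x - 1/3y^3 + 8/3y^2 + 2y - 1 → -1/3y^3 + 13/9y^2 + 73/9y + 19/3
  leading term y^3: no divisor's leading term divides it; move -1/3y^3 to the remainder.
  leading term y^2: no divisor's leading term divides it; move 13/9y^2 to the remainder.
  leading term y: no divisor's leading term divides it; move 73/9y to the remainder.
  leading term 1: no divisor's leading term divides it; move 19/3 to the remainder.
  remainder -1/3y^3 + 13/9y^2 + 73/9y + 19/3 ≠ 0; add h_4 = -1/3y^3 + 13/9y^2 + 73/9y + 19/3 to the basis.

S(f_1,f_3): lcm = xy. S = x - 1/3y^3 + 14/3y^2 - 5.
  leading term x: subtract (1/3)·f_1 from x - 1/3y^3 + 14/3y^2 - 5 → -1/3y^3 + 5y^2 - 5/3y - 7
  leading term y^3: subtract (1)·h_4 from -1/3y^3 + 5y^2 - 5/3y - 7 → 32/9y^2 - 88/9y - 40/3
  leading term y^2: no divisor's leading term divides it; move 32/9y^2 to the remainder.
  leading term y: no divisor's leading term divides it; move -88/9y to the remainder.
  leading term 1: no divisor's leading term divides it; move -40/3 to the remainder.
  remainder 32/9y^2 - 88/9y - 40/3 ≠ 0; add h_5 = 32/9y^2 - 88/9y - 40/3 to the basis.

S(f_3,h_4): lcm = xy^3. S = 10/3xy^2 + 73/3xy + 19x - 3y^4 + 2y^3 + 5y^2.
  leading term xy^2: subtract (10/9y^2)·f_1 from 10/3xy^2 + 73/3xy + 19x - 3y^4 + 2y^3 + 5y^2 → 73/3xy + 19x - 17/9y^4 - 32/9y^3 - 5/3y^2
  leading term xy: subtract (73/9y)·f_1 from 73/3xy + 19x - 17/9y^4 - 32/9y^3 - 5/3y^2 → 19x - 17/9y^4 + 41/9y^3 - 380/9y^2 - 146/3y
  leading term x: subtract (19/3)·f_1 from 19x - 17/9y^4 + 41/9y^3 - 380/9y^2 - 146/3y → -17/9y^4 + 41/9y^3 - 323/9y^2 - 241/3y - 38
  leading term y^4: subtract (17/3y)·h_4 from -17/9y^4 + 41/9y^3 - 323/9y^2 - 241/3y - 38 → -98/27y^3 - 2210/27y^2 - 1046/9y - 38
  leading term y^3: subtract (98/9)·h_4 from -98/27y^3 - 2210/27y^2 - 1046/9y - 38 → -7904/81y^2 - 16568/81y - 2888/27
  leading term y^2: subtract (-247/9)·h_5 from -7904/81y^2 - 16568/81y - 2888/27 → -4256/9y - 4256/9
  leading term y: no divisor's leading term divides it; move -4256/9y to the remainder.
  leading term 1: no divisor's leading term divides it; move -4256/9 to the remainder.
  remainder -4256/9y - 4256/9 ≠ 0; add h_6 = -4256/9y - 4256/9 to the basis.

The other S-polynomials (S(f_2,f_3), S(f_1,h_4), S(f_2,h_4), S(f_1,h_5), S(f_2,h_5), S(f_3,h_5), S(h_4,h_5), S(f_1,h_6), S(f_2,h_6), S(f_3,h_6), S(h_4,h_6), S(h_5,h_6)) all reduce to 0 modulo the current basis, so we have a Gröbner basis.
Inter-reduce: drop elements whose leading term is divisible by another's, tail-reduce, and make monic.
Reduced Gröbner basis: {x, y + 1}.

The lex basis is triangular: the last element involves only y. Solving y + 1 = 0 gives y ∈ {-1}; substituting each value into the earlier elements determines the remaining variables.
  y = -1: the earlier basis element becomes x = 0, giving x = 0 — point (0, -1).
Each listed point satisfies every original equation (direct substitution).

{(0, -1)}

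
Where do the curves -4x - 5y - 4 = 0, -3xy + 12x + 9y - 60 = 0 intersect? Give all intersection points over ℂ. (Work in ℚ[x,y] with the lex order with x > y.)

{(4, -4), (-7, 24/5)}

Compute a lex Gröbner basis by Buchberger's algorithm.
f_1 = -4x - 5y - 4, LT = x.
f_2 = -3xy + 12x + 9y - 60, LT = xy.

S(f_1,f_2): lcm = xy. S = 4x + 5/4y² + 4y - 20.
  leading term x: subtract (-1)·f_1 from 4x + 5/4y² + 4y - 20 → 5/4y² - y - 24
  leading term y²: no divisor's leading term divides it; move 5/4y² to the remainder.
  leading term y: no divisor's leading term divides it; move -y to the remainder.
  leading term 1: no divisor's leading term divides it; move -24 to the remainder.
  remainder 5/4y² - y - 24 ≠ 0; add h_3 = 5/4y² - y - 24 to the basis.

The other S-polynomials (S(f_1,h_3), S(f_2,h_3)) all reduce to 0 modulo the current basis, so we have a Gröbner basis.
Inter-reduce: drop elements whose leading term is divisible by another's, tail-reduce, and make monic.
Reduced Gröbner basis: {x + 5/4y + 1, y² - ⅘y - 96/5}.

From the last basis element, y² - ⅘y - 96/5 = 0, so y takes values in {-4, 24/5}. Each choice, substituted upward through the basis, yields the corresponding point(s) of the solution set.
  y = -4: the earlier basis element becomes x - 4 = 0, giving x = 4 — point (4, -4).
  y = 24/5: the earlier basis element becomes x + 7 = 0, giving x = -7 — point (-7, 24/5).
Each listed point satisfies every original equation (direct substitution).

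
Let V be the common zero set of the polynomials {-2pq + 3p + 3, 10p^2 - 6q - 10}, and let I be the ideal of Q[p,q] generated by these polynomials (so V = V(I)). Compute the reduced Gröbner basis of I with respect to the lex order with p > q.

G = {p - 2/5q^2 - 1/15q + 1, q^3 - 4/3q^2 - 11/4q}

Buchberger's algorithm terminates because the ascending chain of leading-term ideals stabilizes.

f_1 = -2pq + 3p + 3, LT = pq.
f_2 = 10p^2 - 6q - 10, LT = p^2.

S(f_1,f_2): lcm = p^2q. S = -3/2p^2 - 3/2p + 3/5q^2 + q.
  reduce S modulo (f_1, f_2):
  remainder -3/2p + 3/5q^2 + 1/10q - 3/2 ≠ 0; add g_3 = -3/2p + 3/5q^2 + 1/10q - 3/2 to the basis.

S(f_1,g_3): lcm = pq. S = -3/2p + 2/5q^3 + 1/15q^2 - q - 3/2.
  reduce S modulo (f_1, f_2, g_3):
  remainder 2/5q^3 - 8/15q^2 - 11/10q ≠ 0; add g_4 = 2/5q^3 - 8/15q^2 - 11/10q to the basis.

The other S-polynomials (S(f_2,g_3), S(f_1,g_4), S(f_2,g_4), S(g_3,g_4)) all reduce to 0 modulo the current basis, so we have a Gröbner basis.
Inter-reduce: drop elements whose leading term is divisible by another's, tail-reduce, and make monic.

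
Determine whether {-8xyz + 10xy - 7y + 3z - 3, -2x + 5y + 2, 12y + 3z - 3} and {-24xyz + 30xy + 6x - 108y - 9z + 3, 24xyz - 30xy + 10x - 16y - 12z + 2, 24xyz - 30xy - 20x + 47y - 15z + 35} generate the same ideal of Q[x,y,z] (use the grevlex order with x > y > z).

Yes, the ideals are equal.

Equality of ideals is decidable: compute both reduced Gröbner bases (unique for the ordering) and check whether they agree.
Buchberger on the first generating set:
f_1 = -8xyz + 10xy - 7y + 3z - 3, LT = xyz.
f_2 = -2x + 5y + 2, LT = x.
f_3 = 12y + 3z - 3, LT = y.

S(f_1,f_2): lcm = xyz. S = 5/2y^2z - 5/4xy + yz + 7/8y - 3/8z + 3/8.
  leading term y^2z: subtract (5/24yz)·f_3 from 5/2y^2z - 5/4xy + yz + 7/8y - 3/8z + 3/8 → -5/8yz^2 - 5/4xy + 13/8yz + 7/8y - 3/8z + 3/8
  leading term yz^2: subtract (-5/96z^2)·f_3 from -5/8yz^2 - 5/4xy + 13/8yz + 7/8y - 3/8z + 3/8 → 5/32z^3 - 5/4xy + 13/8yz - 5/32z^2 + 7/8y - 3/8z + 3/8
  leading term z^3: no divisor's leading term divides it; move 5/32z^3 to the remainder.
  leading term xy: subtract (5/8y)·f_2 from -5/4xy + 13/8yz - 5/32z^2 + 7/8y - 3/8z + 3/8 → -25/8y^2 + 13/8yz - 5/32z^2 - 3/8y - 3/8z + 3/8
  leading term y^2: subtract (-25/96y)·f_3 from -25/8y^2 + 13/8yz - 5/32z^2 - 3/8y - 3/8z + 3/8 → 77/32yz - 5/32z^2 - 37/32y - 3/8z + 3/8
  leading term yz: subtract (77/384z)·f_3 from 77/32yz - 5/32z^2 - 37/32y - 3/8z + 3/8 → -97/128z^2 - 37/32y + 29/128z + 3/8
  leading term z^2: no divisor's leading term divides it; move -97/128z^2 to the remainder.
  leading term y: subtract (-37/384)·f_3 from -37/32y + 29/128z + 3/8 → 33/64z + 11/128
  leading term z: no divisor's leading term divides it; move 33/64z to the remainder.
  leading term 1: no divisor's leading term divides it; move 11/128 to the remainder.
  remainder 5/32z^3 - 97/128z^2 + 33/64z + 11/128 ≠ 0; add g_4 = 5/32z^3 - 97/128z^2 + 33/64z + 11/128 to the basis.

The other S-polynomials (S(f_1,f_3), S(f_2,f_3), S(f_1,g_4), S(f_2,g_4), S(f_3,g_4)) all reduce to 0 modulo the current basis, so we have a Gröbner basis.
Inter-reduce: drop elements whose leading term is divisible by another's, tail-reduce, and make monic.
Reduced Gröbner basis: {z^3 - 97/20z^2 + 33/10z + 11/20, x + 5/8z - 13/8, y + 1/4z - 1/4}.

Buchberger on the second generating set:
h_1 = -24xyz + 30xy + 6x - 108y - 9z + 3, LT = xyz.
h_2 = 24xyz - 30xy + 10x - 16y - 12z + 2, LT = xyz.
h_3 = 24xyz - 30xy - 20x + 47y - 15z + 35, LT = xyz.

S(h_1,h_2): lcm = xyz. S = -2/3x + 31/6y + 7/8z - 5/24.
  leading term x: no divisor's leading term divides it; move -2/3x to the remainder.
  leading term y: no divisor's leading term divides it; move 31/6y to the remainder.
  leading term z: no divisor's leading term divides it; move 7/8z to the remainder.
  leading term 1: no divisor's leading term divides it; move -5/24 to the remainder.
  remainder -2/3x + 31/6y + 7/8z - 5/24 ≠ 0; add k_4 = -2/3x + 31/6y + 7/8z - 5/24 to the basis.

S(h_1,h_3): lcm = xyz. S = 7/12x + 61/24y + z - 19/12.
  leading term x: subtract (-7/8)·k_4 from 7/12x + 61/24y + z - 19/12 → 113/16y + 113/64z - 113/64
  leading term y: no divisor's leading term divides it; move 113/16y to the remainder.
  leading term z: no divisor's leading term divides it; move 113/64z to the remainder.
  leading term 1: no divisor's leading term divides it; move -113/64 to the remainder.
  remainder 113/16y + 113/64z - 113/64 ≠ 0; add k_5 = 113/16y + 113/64z - 113/64 to the basis.

S(h_1,k_4): lcm = xyz. S = 31/4y^2z + 21/16yz^2 - 5/4xy - 5/16yz - 1/4x + 9/2y + 3/8z - 1/8.
  leading term y^2z: subtract (124/113yz)·k_5 from 31/4y^2z + 21/16yz^2 - 5/4xy - 5/16yz - 1/4x + 9/2y + 3/8z - 1/8 → -5/8yz^2 - 5/4xy + 13/8yz - 1/4x + 9/2y + 3/8z - 1/8
  leading term yz^2: subtract (-10/113z^2)·k_5 from -5/8yz^2 - 5/4xy + 13/8yz - 1/4x + 9/2y + 3/8z - 1/8 → 5/32z^3 - 5/4xy + 13/8yz - 5/32z^2 - 1/4x + 9/2y + 3/8z - 1/8
  leading term z^3: no divisor's leading term divides it; move 5/32z^3 to the remainder.
  leading term xy: subtract (15/8y)·k_4 from -5/4xy + 13/8yz - 5/32z^2 - 1/4x + 9/2y + 3/8z - 1/8 → -155/16y^2 - 1/64yz - 5/32z^2 - 1/4x + 313/64y + 3/8z - 1/8
  leading term y^2: subtract (-155/113y)·k_5 from -155/16y^2 - 1/64yz - 5/32z^2 - 1/4x + 313/64y + 3/8z - 1/8 → 77/32yz - 5/32z^2 - 1/4x + 79/32y + 3/8z - 1/8
  leading term yz: subtract (77/226z)·k_5 from 77/32yz - 5/32z^2 - 1/4x + 79/32y + 3/8z - 1/8 → -97/128z^2 - 1/4x + 79/32y + 125/128z - 1/8
  leading term z^2: no divisor's leading term divides it; move -97/128z^2 to the remainder.
  leading term x: subtract (3/8)·k_4 from -1/4x + 79/32y + 125/128z - 1/8 → 17/32y + 83/128z - 3/64
  leading term y: subtract (17/226)·k_5 from 17/32y + 83/128z - 3/64 → 33/64z + 11/128
  leading term z: no divisor's leading term divides it; move 33/64z to the remainder.
  leading term 1: no divisor's leading term divides it; move 11/128 to the remainder.
  remainder 5/32z^3 - 97/128z^2 + 33/64z + 11/128 ≠ 0; add k_6 = 5/32z^3 - 97/128z^2 + 33/64z + 11/128 to the basis.

The other S-polynomials (S(h_2,h_3), S(h_2,k_4), S(h_3,k_4), S(h_1,k_5), S(h_2,k_5), S(h_3,k_5), S(k_4,k_5), S(h_1,k_6), S(h_2,k_6), S(h_3,k_6), S(k_4,k_6), S(k_5,k_6)) all reduce to 0 modulo the current basis, so we have a Gröbner basis.
Inter-reduce: drop elements whose leading term is divisible by another's, tail-reduce, and make monic.
Reduced Gröbner basis: {z^3 - 97/20z^2 + 33/10z + 11/20, x + 5/8z - 13/8, y + 1/4z - 1/4}.

Same reduced basis, so the two generating sets span the same ideal.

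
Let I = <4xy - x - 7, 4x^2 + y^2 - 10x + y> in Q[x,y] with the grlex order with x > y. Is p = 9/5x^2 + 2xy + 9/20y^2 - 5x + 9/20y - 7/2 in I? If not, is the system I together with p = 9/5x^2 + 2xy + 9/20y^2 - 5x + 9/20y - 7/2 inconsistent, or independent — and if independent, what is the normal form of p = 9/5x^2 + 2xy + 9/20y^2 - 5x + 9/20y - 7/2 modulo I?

First compute the reduced Gröbner basis of I by Buchberger's algorithm.
f_1 = 4xy - x - 7, LT = xy.
f_2 = 4x^2 + y^2 - 10x + y, LT = x^2.

S(f_1,f_2): lcm = x^2y. S = -1/4y^3 - 1/4x^2 + 5/2xy - 1/4y^2 - 7/4x.
  reduce S modulo (f_1, f_2):
  remainder -1/4y^3 - 3/16y^2 - 7/4x + 1/16y + 35/8 ≠ 0; add h_3 = -1/4y^3 - 3/16y^2 - 7/4x + 1/16y + 35/8 to the basis.

The other S-polynomials (S(f_1,h_3), S(f_2,h_3)) all reduce to 0 modulo the current basis, so we have a Gröbner basis.
Inter-reduce: drop elements whose leading term is divisible by another's, tail-reduce, and make monic.
Reduced Gröbner basis: {y^3 + 3/4y^2 + 7x - 1/4y - 35/2, x^2 + 1/4y^2 - 5/2x + 1/4y, xy - 1/4x - 7/4}.
Label its elements g_1 = y^3 + 3/4y^2 + 7x - 1/4y - 35/2, g_2 = x^2 + 1/4y^2 - 5/2x + 1/4y, g_3 = xy - 1/4x - 7/4.

Reduce p = 9/5x^2 + 2xy + 9/20y^2 - 5x + 9/20y - 7/2 modulo G:
  leading term x^2: subtract (9/5)·g_2 from 9/5x^2 + 2xy + 9/20y^2 - 5x + 9/20y - 7/2 → 2xy - 1/2x - 7/2
  leading term xy: subtract (2)·g_3 from 2xy - 1/2x - 7/2 → 0
  normal form = 0.
Since the normal form is 0, p ∈ I.

9/5x^2 + 2xy + 9/20y^2 - 5x + 9/20y - 7/2 lies in I (it reduces to 0).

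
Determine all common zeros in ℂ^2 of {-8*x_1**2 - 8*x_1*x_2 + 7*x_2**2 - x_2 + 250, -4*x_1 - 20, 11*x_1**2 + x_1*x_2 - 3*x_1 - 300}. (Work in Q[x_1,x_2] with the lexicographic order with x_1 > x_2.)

{(-5, -2)}

Compute a lex Gröbner basis by Buchberger's algorithm.
f_1 = -8*x_1**2 - 8*x_1*x_2 + 7*x_2**2 - x_2 + 250, LT = x_1**2.
f_2 = -4*x_1 - 20, LT = x_1.
f_3 = 11*x_1**2 + x_1*x_2 - 3*x_1 - 300, LT = x_1**2.

S(f_1,f_2): lcm = x_1**2. S = x_1*x_2 - 5*x_1 - 7/8*x_2**2 + 1/8*x_2 - 125/4.
  leading term x_1*x_2: subtract (-1/4*x_2)·f_2 from x_1*x_2 - 5*x_1 - 7/8*x_2**2 + 1/8*x_2 - 125/4 → -5*x_1 - 7/8*x_2**2 - 39/8*x_2 - 125/4
  leading term x_1: subtract (5/4)·f_2 from -5*x_1 - 7/8*x_2**2 - 39/8*x_2 - 125/4 → -7/8*x_2**2 - 39/8*x_2 - 25/4
  leading term x_2**2: no divisor's leading term divides it; move -7/8*x_2**2 to the remainder.
  leading term x_2: no divisor's leading term divides it; move -39/8*x_2 to the remainder.
  leading term 1: no divisor's leading term divides it; move -25/4 to the remainder.
  remainder -7/8*x_2**2 - 39/8*x_2 - 25/4 ≠ 0; add h_4 = -7/8*x_2**2 - 39/8*x_2 - 25/4 to the basis.

S(f_1,f_3): lcm = x_1**2. S = 10/11*x_1*x_2 + 3/11*x_1 - 7/8*x_2**2 + 1/8*x_2 - 175/44.
  leading term x_1*x_2: subtract (-5/22*x_2)·f_2 from 10/11*x_1*x_2 + 3/11*x_1 - 7/8*x_2**2 + 1/8*x_2 - 175/44 → 3/11*x_1 - 7/8*x_2**2 - 389/88*x_2 - 175/44
  leading term x_1: subtract (-3/44)·f_2 from 3/11*x_1 - 7/8*x_2**2 - 389/88*x_2 - 175/44 → -7/8*x_2**2 - 389/88*x_2 - 235/44
  leading term x_2**2: subtract (1)·h_4 from -7/8*x_2**2 - 389/88*x_2 - 235/44 → 5/11*x_2 + 10/11
  leading term x_2: no divisor's leading term divides it; move 5/11*x_2 to the remainder.
  leading term 1: no divisor's leading term divides it; move 10/11 to the remainder.
  remainder 5/11*x_2 + 10/11 ≠ 0; add h_5 = 5/11*x_2 + 10/11 to the basis.

The other S-polynomials (S(f_2,f_3), S(f_1,h_4), S(f_2,h_4), S(f_3,h_4), S(f_1,h_5), S(f_2,h_5), S(f_3,h_5), S(h_4,h_5)) all reduce to 0 modulo the current basis, so we have a Gröbner basis.
Inter-reduce: drop elements whose leading term is divisible by another's, tail-reduce, and make monic.
Reduced Gröbner basis: {x_1 + 5, x_2 + 2}.

A lex Gröbner basis eliminates variables successively. Here x_2 + 2 depends only on x_2, with roots {-2}; lifting each root through the earlier basis elements recovers the full solutions.
  x_2 = -2: the earlier basis element becomes x_1 + 5 = 0, giving x_1 = -5 — point (-5, -2).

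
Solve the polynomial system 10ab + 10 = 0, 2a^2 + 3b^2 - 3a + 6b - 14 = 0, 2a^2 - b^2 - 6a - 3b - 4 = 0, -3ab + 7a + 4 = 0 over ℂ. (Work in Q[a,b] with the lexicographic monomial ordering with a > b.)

Compute a lex Gröbner basis by Buchberger's algorithm.
f_1 = 10ab + 10, LT = ab.
f_2 = 2a^2 - 3a + 3b^2 + 6b - 14, LT = a^2.
f_3 = 2a^2 - 6a - b^2 - 3b - 4, LT = a^2.
f_4 = -3ab + 7a + 4, LT = ab.

S(f_1,f_2): lcm = a^2b. S = 3/2ab + a - 3/2b^3 - 3b^2 + 7b.
  leading term ab: subtract (3/20)·f_1 from 3/2ab + a - 3/2b^3 - 3b^2 + 7b → a - 3/2b^3 - 3b^2 + 7b - 3/2
  leading term a: no divisor's leading term divides it; move a to the remainder.
  leading term b^3: no divisor's leading term divides it; move -3/2b^3 to the remainder.
  leading term b^2: no divisor's leading term divides it; move -3b^2 to the remainder.
  leading term b: no divisor's leading term divides it; move 7b to the remainder.
  leading term 1: no divisor's leading term divides it; move -3/2 to the remainder.
  remainder a - 3/2b^3 - 3b^2 + 7b - 3/2 ≠ 0; add h_5 = a - 3/2b^3 - 3b^2 + 7b - 3/2 to the basis.

S(f_1,f_3): lcm = a^2b. S = 3ab + a + 1/2b^3 + 3/2b^2 + 2b.
  leading term ab: subtract (3/10)·f_1 from 3ab + a + 1/2b^3 + 3/2b^2 + 2b → a + 1/2b^3 + 3/2b^2 + 2b - 3
  leading term a: subtract (1)·h_5 from a + 1/2b^3 + 3/2b^2 + 2b - 3 → 2b^3 + 9/2b^2 - 5b - 3/2
  leading term b^3: no divisor's leading term divides it; move 2b^3 to the remainder.
  leading term b^2: no divisor's leading term divides it; move 9/2b^2 to the remainder.
  leading term b: no divisor's leading term divides it; move -5b to the remainder.
  leading term 1: no divisor's leading term divides it; move -3/2 to the remainder.
  remainder 2b^3 + 9/2b^2 - 5b - 3/2 ≠ 0; add h_6 = 2b^3 + 9/2b^2 - 5b - 3/2 to the basis.

S(f_1,f_4): lcm = ab. S = 7/3a + 7/3.
  leading term a: subtract (7/3)·h_5 from 7/3a + 7/3 → 7/2b^3 + 7b^2 - 49/3b + 35/6
  leading term b^3: subtract (7/4)·h_6 from 7/2b^3 + 7b^2 - 49/3b + 35/6 → -7/8b^2 - 91/12b + 203/24
  leading term b^2: no divisor's leading term divides it; move -7/8b^2 to the remainder.
  leading term b: no divisor's leading term divides it; move -91/12b to the remainder.
  leading term 1: no divisor's leading term divides it; move 203/24 to the remainder.
  remainder -7/8b^2 - 91/12b + 203/24 ≠ 0; add h_7 = -7/8b^2 - 91/12b + 203/24 to the basis.

S(f_2,f_3): lcm = a^2. S = 3/2a + 2b^2 + 9/2b - 5.
  leading term a: subtract (3/2)·h_5 from 3/2a + 2b^2 + 9/2b - 5 → 9/4b^3 + 13/2b^2 - 6b - 11/4
  leading term b^3: subtract (9/8)·h_6 from 9/4b^3 + 13/2b^2 - 6b - 11/4 → 23/16b^2 - 3/8b - 17/16
  leading term b^2: subtract (-23/14)·h_7 from 23/16b^2 - 3/8b - 17/16 → -77/6b + 77/6
  leading term b: no divisor's leading term divides it; move -77/6b to the remainder.
  leading term 1: no divisor's leading term divides it; move 77/6 to the remainder.
  remainder -77/6b + 77/6 ≠ 0; add h_8 = -77/6b + 77/6 to the basis.

The other S-polynomials (S(f_2,f_4), S(f_3,f_4), S(f_1,h_5), S(f_2,h_5), S(f_3,h_5), S(f_4,h_5), S(f_1,h_6), S(f_2,h_6), S(f_3,h_6), S(f_4,h_6), S(h_5,h_6), S(f_1,h_7), S(f_2,h_7), S(f_3,h_7), S(f_4,h_7), S(h_5,h_7), S(h_6,h_7), S(f_1,h_8), S(f_2,h_8), S(f_3,h_8), S(f_4,h_8), S(h_5,h_8), S(h_6,h_8), S(h_7,h_8)) all reduce to 0 modulo the current basis, so we have a Gröbner basis.
Inter-reduce: drop elements whose leading term is divisible by another's, tail-reduce, and make monic.
Reduced Gröbner basis: {a + 1, b - 1}.

Since the basis is lex-ordered, b - 1 is univariate in b. Its roots are {1}. Back-substituting each root into the other basis elements fixes the other coordinates.
  b = 1: the earlier basis element becomes a + 1 = 0, giving a = -1 — point (-1, 1).
Zero-dimensionality of the ideal guarantees finitely many solutions over ℂ.

{(-1, 1)}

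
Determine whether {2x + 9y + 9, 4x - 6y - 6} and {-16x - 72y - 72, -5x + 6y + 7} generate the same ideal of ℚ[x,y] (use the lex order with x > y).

Two ideals are equal iff their reduced Gröbner bases coincide (the reduced basis is unique for a fixed ordering).
Buchberger on the first generating set:
f_1 = 2x + 9y + 9, LT = x.
f_2 = 4x - 6y - 6, LT = x.

S(f_1,f_2): lcm = x. S = 6y + 6.
  leading term y: no divisor's leading term divides it; move 6y to the remainder.
  leading term 1: no divisor's leading term divides it; move 6 to the remainder.
  remainder 6y + 6 ≠ 0; add g_3 = 6y + 6 to the basis.

S(f_1,g_3): leading monomials are coprime, so the S-polynomial reduces to 0 (Buchberger's first criterion).
S(f_2,g_3): leading monomials are coprime, so the S-polynomial reduces to 0 (Buchberger's first criterion).
Every S-polynomial of the final basis reduces to 0, so we have a Gröbner basis.
Inter-reduce: drop elements whose leading term is divisible by another's, tail-reduce, and make monic.
Reduced Gröbner basis: {x, y + 1}.

Buchberger on the second generating set:
h_1 = -16x - 72y - 72, LT = x.
h_2 = -5x + 6y + 7, LT = x.

S(h_1,h_2): lcm = x. S = 57/10y + 59/10.
  leading term y: no divisor's leading term divides it; move 57/10y to the remainder.
  leading term 1: no divisor's leading term divides it; move 59/10 to the remainder.
  remainder 57/10y + 59/10 ≠ 0; add k_3 = 57/10y + 59/10 to the basis.

S(h_1,k_3): leading monomials are coprime, so the S-polynomial reduces to 0 (Buchberger's first criterion).
S(h_2,k_3): leading monomials are coprime, so the S-polynomial reduces to 0 (Buchberger's first criterion).
Every S-polynomial of the final basis reduces to 0, so we have a Gröbner basis.
Inter-reduce: drop elements whose leading term is divisible by another's, tail-reduce, and make monic.
Reduced Gröbner basis: {x - 3/19, y + 59/57}.

Since the reduced bases disagree, the two ideals are not the same.

No, the ideals differ.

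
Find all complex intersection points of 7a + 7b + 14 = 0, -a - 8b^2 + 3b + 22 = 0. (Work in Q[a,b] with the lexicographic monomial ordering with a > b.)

Compute a lex Gröbner basis by Buchberger's algorithm.
f_1 = 7a + 7b + 14, LT = a.
f_2 = -a - 8b^2 + 3b + 22, LT = a.

S(f_1,f_2): lcm = a. S = -8b^2 + 4b + 24.
  reduce S modulo (f_1, f_2):
  remainder -8b^2 + 4b + 24 ≠ 0; add h_3 = -8b^2 + 4b + 24 to the basis.

The other S-polynomials (S(f_1,h_3), S(f_2,h_3)) all reduce to 0 modulo the current basis, so we have a Gröbner basis.
Inter-reduce: drop elements whose leading term is divisible by another's, tail-reduce, and make monic.
Reduced Gröbner basis: {a + b + 2, b^2 - 1/2b - 3}.

From the last basis element, b^2 - 1/2b - 3 = 0, so b takes values in {-3/2, 2}. Each choice, substituted upward through the basis, yields the corresponding point(s) of the solution set.
  b = -3/2: the earlier basis element becomes a + 1/2 = 0, giving a = -1/2 — point (-1/2, -3/2).
  b = 2: the earlier basis element becomes a + 4 = 0, giving a = -4 — point (-4, 2).

{(-1/2, -3/2), (-4, 2)}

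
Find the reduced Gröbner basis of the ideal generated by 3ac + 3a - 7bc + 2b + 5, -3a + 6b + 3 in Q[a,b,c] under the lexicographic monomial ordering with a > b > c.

G = {a - 2b - 1, bc - 8b - 3c - 8}

f_1 = 3ac + 3a - 7bc + 2b + 5, LT = ac.
f_2 = -3a + 6b + 3, LT = a.

S(f_1,f_2): lcm = ac. S = a - 1/3bc + 2/3b + c + 5/3.
  leading term a: subtract (-1/3)·f_2 from a - 1/3bc + 2/3b + c + 5/3 → -1/3bc + 8/3b + c + 8/3
  leading term bc: no divisor's leading term divides it; move -1/3bc to the remainder.
  leading term b: no divisor's leading term divides it; move 8/3b to the remainder.
  leading term c: no divisor's leading term divides it; move c to the remainder.
  leading term 1: no divisor's leading term divides it; move 8/3 to the remainder.
  remainder -1/3bc + 8/3b + c + 8/3 ≠ 0; add g_3 = -1/3bc + 8/3b + c + 8/3 to the basis.

The other S-polynomials (S(f_1,g_3), S(f_2,g_3)) all reduce to 0 modulo the current basis, so we have a Gröbner basis.
Inter-reduce: drop elements whose leading term is divisible by another's, tail-reduce, and make monic.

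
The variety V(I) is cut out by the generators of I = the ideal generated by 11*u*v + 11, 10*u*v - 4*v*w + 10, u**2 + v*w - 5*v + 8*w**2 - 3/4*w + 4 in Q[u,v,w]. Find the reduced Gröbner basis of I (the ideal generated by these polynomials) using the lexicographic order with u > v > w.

G = {u + 5*v**2 - 4*v, v**3 - 4/5*v**2 - 1/5, w}

The reduced Gröbner basis is the canonical form of the ideal for this ordering.

f_1 = 11*u*v + 11, LT = u*v.
f_2 = 10*u*v - 4*v*w + 10, LT = u*v.
f_3 = u**2 + v*w - 5*v + 8*w**2 - 3/4*w + 4, LT = u**2.

S(f_1,f_2): lcm = u*v. S = 2/5*v*w.
  leading term v*w: no divisor's leading term divides it; move 2/5*v*w to the remainder.
  remainder 2/5*v*w ≠ 0; add g_4 = 2/5*v*w to the basis.

S(f_1,f_3): lcm = u**2*v. S = u - v**2*w + 5*v**2 - 8*v*w**2 + 3/4*v*w - 4*v.
  leading term u: no divisor's leading term divides it; move u to the remainder.
  leading term v**2*w: subtract (-5/2*v)·g_4 from -v**2*w + 5*v**2 - 8*v*w**2 + 3/4*v*w - 4*v → 5*v**2 - 8*v*w**2 + 3/4*v*w - 4*v
  leading term v**2: no divisor's leading term divides it; move 5*v**2 to the remainder.
  leading term v*w**2: subtract (-20*w)·g_4 from -8*v*w**2 + 3/4*v*w - 4*v → 3/4*v*w - 4*v
  leading term v*w: subtract (15/8)·g_4 from 3/4*v*w - 4*v → -4*v
  leading term v: no divisor's leading term divides it; move -4*v to the remainder.
  remainder u + 5*v**2 - 4*v ≠ 0; add g_5 = u + 5*v**2 - 4*v to the basis.

S(f_2,f_3): lcm = u**2*v. S = -2/5*u*v*w + u - v**2*w + 5*v**2 - 8*v*w**2 + 3/4*v*w - 4*v.
  leading term u*v*w: subtract (-2/55*w)·f_1 from -2/5*u*v*w + u - v**2*w + 5*v**2 - 8*v*w**2 + 3/4*v*w - 4*v → u - v**2*w + 5*v**2 - 8*v*w**2 + 3/4*v*w - 4*v + 2/5*w
  leading term u: subtract (1)·g_5 from u - v**2*w + 5*v**2 - 8*v*w**2 + 3/4*v*w - 4*v + 2/5*w → -v**2*w - 8*v*w**2 + 3/4*v*w + 2/5*w
  leading term v**2*w: subtract (-5/2*v)·g_4 from -v**2*w - 8*v*w**2 + 3/4*v*w + 2/5*w → -8*v*w**2 + 3/4*v*w + 2/5*w
  leading term v*w**2: subtract (-20*w)·g_4 from -8*v*w**2 + 3/4*v*w + 2/5*w → 3/4*v*w + 2/5*w
  leading term v*w: subtract (15/8)·g_4 from 3/4*v*w + 2/5*w → 2/5*w
  leading term w: no divisor's leading term divides it; move 2/5*w to the remainder.
  remainder 2/5*w ≠ 0; add g_6 = 2/5*w to the basis.

S(f_1,g_5): lcm = u*v. S = -5*v**3 + 4*v**2 + 1.
  leading term v**3: no divisor's leading term divides it; move -5*v**3 to the remainder.
  leading term v**2: no divisor's leading term divides it; move 4*v**2 to the remainder.
  leading term 1: no divisor's leading term divides it; move 1 to the remainder.
  remainder -5*v**3 + 4*v**2 + 1 ≠ 0; add g_7 = -5*v**3 + 4*v**2 + 1 to the basis.

The other S-polynomials (S(f_1,g_4), S(f_2,g_4), S(f_3,g_4), S(f_2,g_5), S(f_3,g_5), S(g_4,g_5), S(f_1,g_6), S(f_2,g_6), S(f_3,g_6), S(g_4,g_6), S(g_5,g_6), S(f_1,g_7), S(f_2,g_7), S(f_3,g_7), S(g_4,g_7), S(g_5,g_7), S(g_6,g_7)) all reduce to 0 modulo the current basis, so we have a Gröbner basis.
Inter-reduce: drop elements whose leading term is divisible by another's, tail-reduce, and make monic.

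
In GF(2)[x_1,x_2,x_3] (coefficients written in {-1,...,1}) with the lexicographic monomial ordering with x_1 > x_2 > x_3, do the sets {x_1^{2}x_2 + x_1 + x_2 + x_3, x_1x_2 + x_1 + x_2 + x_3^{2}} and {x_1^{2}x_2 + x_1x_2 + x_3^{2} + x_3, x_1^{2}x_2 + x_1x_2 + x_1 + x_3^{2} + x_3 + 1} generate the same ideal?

No, the ideals differ.

Two ideals are equal iff their reduced Gröbner bases coincide (the reduced basis is unique for a fixed ordering).
Buchberger on the first generating set:
f_1 = x_1^{2}x_2 + x_1 + x_2 + x_3, LT = x_1^{2}x_2.
f_2 = x_1x_2 + x_1 + x_2 + x_3^{2}, LT = x_1x_2.

S(f_1,f_2): lcm = x_1^{2}x_2. S = x_1^{2} + x_1x_2 + x_1x_3^{2} + x_1 + x_2 + x_3.
  reduce S modulo (f_1, f_2):
  remainder x_1^{2} + x_1x_3^{2} + x_3^{2} + x_3 ≠ 0; add g_3 = x_1^{2} + x_1x_3^{2} + x_3^{2} + x_3 to the basis.

S(f_1,g_3): lcm = x_1^{2}x_2. S = x_1x_2x_3^{2} + x_1 + x_2x_3^{2} + x_2x_3 + x_2 + x_3.
  reduce S modulo (f_1, f_2, g_3):
  remainder x_1x_3^{2} + x_1 + x_2x_3 + x_2 + x_3^{4} + x_3 ≠ 0; add g_4 = x_1x_3^{2} + x_1 + x_2x_3 + x_2 + x_3^{4} + x_3 to the basis.

S(f_1,g_4): lcm = x_1^{2}x_2x_3^{2}. S = x_1^{2}x_2 + x_1x_2^{2}x_3 + x_1x_2^{2} + x_1x_2x_3^{4} + x_1x_2x_3 + x_1x_3^{2} + x_2x_3^{2} + x_3^{3}.
  reduce S modulo (f_1, f_2, g_3, g_4):
  remainder x_2^{2}x_3 + x_2^{2} + x_2x_3^{4} + x_2x_3^{2} + x_3^{2} + x_3 ≠ 0; add g_5 = x_2^{2}x_3 + x_2^{2} + x_2x_3^{4} + x_2x_3^{2} + x_3^{2} + x_3 to the basis.

The other S-polynomials (S(f_2,g_3), S(f_2,g_4), S(g_3,g_4), S(f_1,g_5), S(f_2,g_5), S(g_3,g_5), S(g_4,g_5)) all reduce to 0 modulo the current basis, so we have a Gröbner basis.
Inter-reduce: drop elements whose leading term is divisible by another's, tail-reduce, and make monic.
Reduced Gröbner basis: {x_1^{2} + x_1 + x_2x_3 + x_2 + x_3^{4} + x_3^{2}, x_1x_2 + x_1 + x_2 + x_3^{2}, x_1x_3^{2} + x_1 + x_2x_3 + x_2 + x_3^{4} + x_3, x_2^{2}x_3 + x_2^{2} + x_2x_3^{4} + x_2x_3^{2} + x_3^{2} + x_3}.

Buchberger on the second generating set:
h_1 = x_1^{2}x_2 + x_1x_2 + x_3^{2} + x_3, LT = x_1^{2}x_2.
h_2 = x_1^{2}x_2 + x_1x_2 + x_1 + x_3^{2} + x_3 + 1, LT = x_1^{2}x_2.

S(h_1,h_2): lcm = x_1^{2}x_2. S = x_1 + 1.
  reduce S modulo (h_1, h_2):
  remainder x_1 + 1 ≠ 0; add k_3 = x_1 + 1 to the basis.

S(h_1,k_3): lcm = x_1^{2}x_2. S = x_3^{2} + x_3.
  reduce S modulo (h_1, h_2, k_3):
  remainder x_3^{2} + x_3 ≠ 0; add k_4 = x_3^{2} + x_3 to the basis.

The other S-polynomials (S(h_2,k_3), S(h_1,k_4), S(h_2,k_4), S(k_3,k_4)) all reduce to 0 modulo the current basis, so we have a Gröbner basis.
Inter-reduce: drop elements whose leading term is divisible by another's, tail-reduce, and make monic.
Reduced Gröbner basis: {x_1 + 1, x_3^{2} + x_3}.

Since the reduced bases disagree, the two ideals are not the same.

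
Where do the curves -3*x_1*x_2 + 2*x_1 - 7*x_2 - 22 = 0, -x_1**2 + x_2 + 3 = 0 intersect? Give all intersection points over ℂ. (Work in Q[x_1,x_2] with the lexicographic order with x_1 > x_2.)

Compute a lex Gröbner basis by Buchberger's algorithm.
f_1 = -3*x_1*x_2 + 2*x_1 - 7*x_2 - 22, LT = x_1*x_2.
f_2 = -x_1**2 + x_2 + 3, LT = x_1**2.

S(f_1,f_2): lcm = x_1**2*x_2. S = -2/3*x_1**2 + 7/3*x_1*x_2 + 22/3*x_1 + x_2**2 + 3*x_2.
  leading term x_1**2: subtract (2/3)·f_2 from -2/3*x_1**2 + 7/3*x_1*x_2 + 22/3*x_1 + x_2**2 + 3*x_2 → 7/3*x_1*x_2 + 22/3*x_1 + x_2**2 + 7/3*x_2 - 2
  leading term x_1*x_2: subtract (-7/9)·f_1 from 7/3*x_1*x_2 + 22/3*x_1 + x_2**2 + 7/3*x_2 - 2 → 80/9*x_1 + x_2**2 - 28/9*x_2 - 172/9
  leading term x_1: no divisor's leading term divides it; move 80/9*x_1 to the remainder.
  leading term x_2**2: no divisor's leading term divides it; move x_2**2 to the remainder.
  leading term x_2: no divisor's leading term divides it; move -28/9*x_2 to the remainder.
  leading term 1: no divisor's leading term divides it; move -172/9 to the remainder.
  remainder 80/9*x_1 + x_2**2 - 28/9*x_2 - 172/9 ≠ 0; add h_3 = 80/9*x_1 + x_2**2 - 28/9*x_2 - 172/9 to the basis.

S(f_1,h_3): lcm = x_1*x_2. S = -2/3*x_1 - 9/80*x_2**3 + 7/20*x_2**2 + 269/60*x_2 + 22/3.
  leading term x_1: subtract (-3/40)·h_3 from -2/3*x_1 - 9/80*x_2**3 + 7/20*x_2**2 + 269/60*x_2 + 22/3 → -9/80*x_2**3 + 17/40*x_2**2 + 17/4*x_2 + 59/10
  leading term x_2**3: no divisor's leading term divides it; move -9/80*x_2**3 to the remainder.
  leading term x_2**2: no divisor's leading term divides it; move 17/40*x_2**2 to the remainder.
  leading term x_2: no divisor's leading term divides it; move 17/4*x_2 to the remainder.
  leading term 1: no divisor's leading term divides it; move 59/10 to the remainder.
  remainder -9/80*x_2**3 + 17/40*x_2**2 + 17/4*x_2 + 59/10 ≠ 0; add h_4 = -9/80*x_2**3 + 17/40*x_2**2 + 17/4*x_2 + 59/10 to the basis.

The other S-polynomials (S(f_2,h_3), S(f_1,h_4), S(f_2,h_4), S(h_3,h_4)) all reduce to 0 modulo the current basis, so we have a Gröbner basis.
Inter-reduce: drop elements whose leading term is divisible by another's, tail-reduce, and make monic.
Reduced Gröbner basis: {x_1 + 9/80*x_2**2 - 7/20*x_2 - 43/20, x_2**3 - 34/9*x_2**2 - 340/9*x_2 - 472/9}.

Since the basis is lex-ordered, x_2**3 - 34/9*x_2**2 - 340/9*x_2 - 472/9 is univariate in x_2. Its roots are {-2, 26/9 - 20*sqrt(7)/9, 26/9 + 20*sqrt(7)/9}. Back-substituting each root into the other basis elements fixes the other coordinates.
  x_2 = -2: the earlier basis element becomes x_1 - 1 = 0, giving x_1 = 1 — point (1, -2).
  x_2 = 26/9 - 20*sqrt(7)/9: the earlier basis element becomes x_1 - 2*sqrt(7)/3 + 5/3 = 0, giving x_1 = -5/3 + 2*sqrt(7)/3 — point (-5/3 + 2*sqrt(7)/3, 26/9 - 20*sqrt(7)/9).
  x_2 = 26/9 + 20*sqrt(7)/9: the earlier basis element becomes x_1 + 5/3 + 2*sqrt(7)/3 = 0, giving x_1 = -2*sqrt(7)/3 - 5/3 — point (-2*sqrt(7)/3 - 5/3, 26/9 + 20*sqrt(7)/9).

{(1, -2), (-5/3 + 2*sqrt(7)/3, 26/9 - 20*sqrt(7)/9), (-2*sqrt(7)/3 - 5/3, 26/9 + 20*sqrt(7)/9)}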